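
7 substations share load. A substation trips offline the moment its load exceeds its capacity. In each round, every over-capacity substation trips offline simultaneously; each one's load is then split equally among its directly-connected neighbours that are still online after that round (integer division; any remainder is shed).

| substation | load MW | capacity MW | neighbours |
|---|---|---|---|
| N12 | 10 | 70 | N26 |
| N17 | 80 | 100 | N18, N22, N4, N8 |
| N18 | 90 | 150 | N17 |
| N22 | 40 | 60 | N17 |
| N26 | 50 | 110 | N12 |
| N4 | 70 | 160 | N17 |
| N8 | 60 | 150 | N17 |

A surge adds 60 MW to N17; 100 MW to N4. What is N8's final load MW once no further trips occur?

Round 1 — N17 at 140 > 100; N4 at 170 > 160. N17, N4 trip offline.
  N17 sheds 140 MW to N18, N22, N8: 46 each (2 lost).
    N18: 90+46 = 136 ≤ 150
    N22: 40+46 = 86 > 60
    N8: 60+46 = 106 ≤ 150
  N4 sheds 170 MW: no online neighbours, lost.
Round 2 — N22 trips offline.
  N22 sheds 86 MW: no online neighbours, lost.
No further trips.

106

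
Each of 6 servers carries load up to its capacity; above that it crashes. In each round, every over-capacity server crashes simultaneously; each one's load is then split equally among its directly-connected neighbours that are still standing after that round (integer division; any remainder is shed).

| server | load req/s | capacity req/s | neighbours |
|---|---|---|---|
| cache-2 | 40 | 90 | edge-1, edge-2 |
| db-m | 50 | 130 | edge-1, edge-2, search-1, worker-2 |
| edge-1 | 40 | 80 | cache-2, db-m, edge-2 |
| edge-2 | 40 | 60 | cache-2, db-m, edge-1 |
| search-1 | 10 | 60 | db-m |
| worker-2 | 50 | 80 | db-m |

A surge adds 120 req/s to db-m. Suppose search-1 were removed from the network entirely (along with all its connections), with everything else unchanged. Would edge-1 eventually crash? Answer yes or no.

yes

With search-1 removed:
Round 1 — db-m at 170 > 130. db-m crashes.
  db-m sheds 170 req/s to edge-1, edge-2, worker-2: 56 each (2 lost).
    edge-1: 40+56 = 96 > 80
    edge-2: 40+56 = 96 > 60
    worker-2: 50+56 = 106 > 80
Round 2 — edge-1, edge-2, worker-2 crash.
  edge-1 sheds 96 req/s to cache-2: 96 each.
    cache-2: 40+96 = 136 > 90
  edge-2 sheds 96 req/s to cache-2: 96 each.
    cache-2: 136+96 = 232 > 90
  worker-2 sheds 106 req/s: no online neighbours, lost.
Round 3 — cache-2 crashes.
  cache-2 sheds 232 req/s: no online neighbours, lost.
No further crashes.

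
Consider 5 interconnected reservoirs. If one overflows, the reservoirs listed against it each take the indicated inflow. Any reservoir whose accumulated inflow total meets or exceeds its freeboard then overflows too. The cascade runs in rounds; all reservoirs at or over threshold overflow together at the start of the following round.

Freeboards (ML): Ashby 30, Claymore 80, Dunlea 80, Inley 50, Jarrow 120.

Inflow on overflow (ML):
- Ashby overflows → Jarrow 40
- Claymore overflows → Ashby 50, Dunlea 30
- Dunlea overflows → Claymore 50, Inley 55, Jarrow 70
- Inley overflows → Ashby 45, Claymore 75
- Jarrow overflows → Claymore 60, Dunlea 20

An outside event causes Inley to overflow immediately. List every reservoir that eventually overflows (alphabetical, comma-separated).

Round 1 — Inley overflows (initial).
  Ashby: +45 → 45 ≥ 30
  Claymore: +75 → 75 < 80
Round 2 — Ashby overflows.
  Jarrow: +40 → 40 < 120
No further overflows.

Ashby, Inley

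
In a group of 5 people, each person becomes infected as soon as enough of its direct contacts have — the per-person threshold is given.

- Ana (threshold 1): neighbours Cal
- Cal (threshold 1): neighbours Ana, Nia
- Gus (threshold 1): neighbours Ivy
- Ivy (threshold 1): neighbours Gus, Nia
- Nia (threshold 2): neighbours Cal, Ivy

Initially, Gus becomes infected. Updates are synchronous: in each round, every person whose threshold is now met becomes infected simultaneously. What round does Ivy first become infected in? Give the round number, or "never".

Round 1 — Gus becomes infected (initial).
Round 2 — checking thresholds:
  Ivy: 1 of 2 neighbours ≥ 1, becomes infected.
Round 3 — no new infections; cascade stops.

2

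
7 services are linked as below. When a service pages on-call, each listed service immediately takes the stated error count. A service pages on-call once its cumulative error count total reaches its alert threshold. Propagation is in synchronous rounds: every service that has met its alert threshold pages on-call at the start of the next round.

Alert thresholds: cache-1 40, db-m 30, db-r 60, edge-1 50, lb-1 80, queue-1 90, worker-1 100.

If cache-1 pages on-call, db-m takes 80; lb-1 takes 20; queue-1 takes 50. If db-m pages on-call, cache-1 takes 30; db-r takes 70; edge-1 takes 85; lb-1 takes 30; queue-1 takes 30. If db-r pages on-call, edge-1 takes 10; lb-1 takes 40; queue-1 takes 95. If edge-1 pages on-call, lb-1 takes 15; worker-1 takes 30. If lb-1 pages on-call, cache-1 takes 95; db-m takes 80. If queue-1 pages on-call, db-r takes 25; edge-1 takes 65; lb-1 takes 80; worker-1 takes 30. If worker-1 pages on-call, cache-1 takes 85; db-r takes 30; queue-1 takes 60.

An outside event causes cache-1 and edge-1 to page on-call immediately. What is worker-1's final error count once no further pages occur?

60

Round 1 — cache-1, edge-1 page on-call (initial).
  db-m: +80 → 80 ≥ 30
  lb-1: +20+15 → 35 < 80
  queue-1: +50 → 50 < 90
  worker-1: +30 → 30 < 100
Round 2 — db-m pages on-call.
  db-r: +70 → 70 ≥ 60
  lb-1: +30 → 65 < 80
  queue-1: +30 → 80 < 90
Round 3 — db-r pages on-call.
  lb-1: +40 → 105 ≥ 80
  queue-1: +95 → 175 ≥ 90
Round 4 — lb-1, queue-1 page on-call.
  worker-1: +30 → 60 < 100
No further pages.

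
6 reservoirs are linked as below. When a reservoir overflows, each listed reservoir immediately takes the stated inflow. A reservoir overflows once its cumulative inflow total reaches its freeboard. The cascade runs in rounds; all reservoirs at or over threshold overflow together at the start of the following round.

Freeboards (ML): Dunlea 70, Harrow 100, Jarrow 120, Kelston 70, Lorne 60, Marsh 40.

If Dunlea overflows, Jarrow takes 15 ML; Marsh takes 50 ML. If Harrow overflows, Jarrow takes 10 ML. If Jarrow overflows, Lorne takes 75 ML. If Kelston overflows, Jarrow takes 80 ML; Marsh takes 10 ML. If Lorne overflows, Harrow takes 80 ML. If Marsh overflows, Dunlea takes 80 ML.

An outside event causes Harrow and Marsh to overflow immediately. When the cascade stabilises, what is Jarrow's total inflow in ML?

25

Round 1 — Harrow, Marsh overflow (initial).
  Dunlea: +80 → 80 ≥ 70
  Jarrow: +10 → 10 < 120
Round 2 — Dunlea overflows.
  Jarrow: +15 → 25 < 120
No further overflows.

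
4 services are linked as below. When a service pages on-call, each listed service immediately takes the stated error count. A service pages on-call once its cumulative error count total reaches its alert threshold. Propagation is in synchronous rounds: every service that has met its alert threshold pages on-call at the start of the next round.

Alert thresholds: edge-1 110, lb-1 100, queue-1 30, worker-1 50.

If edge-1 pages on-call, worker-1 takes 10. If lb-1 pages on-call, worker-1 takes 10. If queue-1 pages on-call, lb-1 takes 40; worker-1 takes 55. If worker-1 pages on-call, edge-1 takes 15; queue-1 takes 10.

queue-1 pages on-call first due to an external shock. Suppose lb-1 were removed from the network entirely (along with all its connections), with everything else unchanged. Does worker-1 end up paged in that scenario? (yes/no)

With lb-1 removed:
Round 1 — queue-1 pages on-call (initial).
  worker-1: +55 → 55 ≥ 50
Round 2 — worker-1 pages on-call.
  edge-1: +15 → 15 < 110
No further pages.

yes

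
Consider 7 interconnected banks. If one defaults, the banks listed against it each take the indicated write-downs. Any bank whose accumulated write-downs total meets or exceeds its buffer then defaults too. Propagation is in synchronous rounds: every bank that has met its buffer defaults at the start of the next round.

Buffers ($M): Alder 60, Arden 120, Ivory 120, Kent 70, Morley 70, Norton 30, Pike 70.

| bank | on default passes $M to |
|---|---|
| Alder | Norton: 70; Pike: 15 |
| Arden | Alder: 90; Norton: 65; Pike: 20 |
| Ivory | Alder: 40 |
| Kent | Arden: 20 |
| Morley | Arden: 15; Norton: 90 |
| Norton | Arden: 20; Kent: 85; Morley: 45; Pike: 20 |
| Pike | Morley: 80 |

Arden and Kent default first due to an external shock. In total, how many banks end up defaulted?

Round 1 — Arden, Kent default (initial).
  Alder: +90 → 90 ≥ 60
  Norton: +65 → 65 ≥ 30
  Pike: +20 → 20 < 70
Round 2 — Alder, Norton default.
  Morley: +45 → 45 < 70
  Pike: +15+20 → 55 < 70
No further defaults.

4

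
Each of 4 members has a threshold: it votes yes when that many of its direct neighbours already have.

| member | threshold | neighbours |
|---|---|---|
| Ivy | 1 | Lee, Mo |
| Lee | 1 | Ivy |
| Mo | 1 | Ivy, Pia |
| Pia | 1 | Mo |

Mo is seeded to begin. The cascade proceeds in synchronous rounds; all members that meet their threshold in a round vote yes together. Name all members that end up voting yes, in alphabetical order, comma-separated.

Ivy, Lee, Mo, Pia

Round 1 — Mo votes yes (initial).
Round 2 — checking thresholds:
  Ivy: 1 of 2 neighbours ≥ 1, votes yes.
  Pia: 1 of 1 neighbours ≥ 1, votes yes.
Round 3 — checking thresholds:
  Lee: 1 of 1 neighbours ≥ 1, votes yes.
Round 4 — no new yes votes; cascade stops.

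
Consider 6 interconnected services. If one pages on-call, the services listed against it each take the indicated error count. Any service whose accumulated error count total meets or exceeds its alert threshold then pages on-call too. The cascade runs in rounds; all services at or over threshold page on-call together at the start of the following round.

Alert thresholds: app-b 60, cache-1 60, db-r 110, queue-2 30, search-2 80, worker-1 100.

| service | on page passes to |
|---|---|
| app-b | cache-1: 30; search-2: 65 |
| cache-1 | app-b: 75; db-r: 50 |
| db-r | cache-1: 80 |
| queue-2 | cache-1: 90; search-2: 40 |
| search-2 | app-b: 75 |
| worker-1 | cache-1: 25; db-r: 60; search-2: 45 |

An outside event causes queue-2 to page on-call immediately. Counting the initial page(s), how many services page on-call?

4

Round 1 — queue-2 pages on-call (initial).
  cache-1: +90 → 90 ≥ 60
  search-2: +40 → 40 < 80
Round 2 — cache-1 pages on-call.
  app-b: +75 → 75 ≥ 60
  db-r: +50 → 50 < 110
Round 3 — app-b pages on-call.
  search-2: +65 → 105 ≥ 80
Round 4 — search-2 pages on-call.
No further pages.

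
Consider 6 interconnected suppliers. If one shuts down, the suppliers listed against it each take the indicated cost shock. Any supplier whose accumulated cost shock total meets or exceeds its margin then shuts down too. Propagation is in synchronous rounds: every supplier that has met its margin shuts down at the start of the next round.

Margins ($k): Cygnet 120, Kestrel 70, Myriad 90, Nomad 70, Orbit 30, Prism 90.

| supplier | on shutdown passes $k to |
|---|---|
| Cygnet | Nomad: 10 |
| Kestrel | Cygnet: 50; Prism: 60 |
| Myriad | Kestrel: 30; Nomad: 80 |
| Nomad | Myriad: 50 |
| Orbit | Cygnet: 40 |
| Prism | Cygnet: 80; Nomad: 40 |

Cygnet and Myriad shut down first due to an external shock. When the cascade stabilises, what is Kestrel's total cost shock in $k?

Round 1 — Cygnet, Myriad shut down (initial).
  Kestrel: +30 → 30 < 70
  Nomad: +10+80 → 90 ≥ 70
Round 2 — Nomad shuts down.
No further shutdowns.

30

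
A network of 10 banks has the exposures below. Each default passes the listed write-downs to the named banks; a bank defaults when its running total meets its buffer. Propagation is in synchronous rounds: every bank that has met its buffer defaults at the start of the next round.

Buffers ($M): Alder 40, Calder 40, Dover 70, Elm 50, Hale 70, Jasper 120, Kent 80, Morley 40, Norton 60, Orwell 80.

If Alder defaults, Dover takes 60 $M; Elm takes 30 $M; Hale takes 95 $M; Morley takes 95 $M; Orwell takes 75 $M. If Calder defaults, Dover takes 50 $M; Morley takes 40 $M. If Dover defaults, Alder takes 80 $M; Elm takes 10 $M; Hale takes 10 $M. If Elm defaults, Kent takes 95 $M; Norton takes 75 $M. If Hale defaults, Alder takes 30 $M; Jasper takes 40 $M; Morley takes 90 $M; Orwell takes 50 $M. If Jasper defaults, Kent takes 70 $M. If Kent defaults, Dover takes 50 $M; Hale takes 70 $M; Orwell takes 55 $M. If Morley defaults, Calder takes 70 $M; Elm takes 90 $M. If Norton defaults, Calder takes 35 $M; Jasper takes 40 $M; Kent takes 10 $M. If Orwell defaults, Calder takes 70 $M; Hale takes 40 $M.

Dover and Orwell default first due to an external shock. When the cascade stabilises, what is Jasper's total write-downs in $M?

80

Round 1 — Dover, Orwell default (initial).
  Alder: +80 → 80 ≥ 40
  Calder: +70 → 70 ≥ 40
  Elm: +10 → 10 < 50
  Hale: +10+40 → 50 < 70
Round 2 — Alder, Calder default.
  Elm: +30 → 40 < 50
  Hale: +95 → 145 ≥ 70
  Morley: +95+40 → 135 ≥ 40
Round 3 — Hale, Morley default.
  Elm: +90 → 130 ≥ 50
  Jasper: +40 → 40 < 120
Round 4 — Elm defaults.
  Kent: +95 → 95 ≥ 80
  Norton: +75 → 75 ≥ 60
Round 5 — Kent, Norton default.
  Jasper: +40 → 80 < 120
No further defaults.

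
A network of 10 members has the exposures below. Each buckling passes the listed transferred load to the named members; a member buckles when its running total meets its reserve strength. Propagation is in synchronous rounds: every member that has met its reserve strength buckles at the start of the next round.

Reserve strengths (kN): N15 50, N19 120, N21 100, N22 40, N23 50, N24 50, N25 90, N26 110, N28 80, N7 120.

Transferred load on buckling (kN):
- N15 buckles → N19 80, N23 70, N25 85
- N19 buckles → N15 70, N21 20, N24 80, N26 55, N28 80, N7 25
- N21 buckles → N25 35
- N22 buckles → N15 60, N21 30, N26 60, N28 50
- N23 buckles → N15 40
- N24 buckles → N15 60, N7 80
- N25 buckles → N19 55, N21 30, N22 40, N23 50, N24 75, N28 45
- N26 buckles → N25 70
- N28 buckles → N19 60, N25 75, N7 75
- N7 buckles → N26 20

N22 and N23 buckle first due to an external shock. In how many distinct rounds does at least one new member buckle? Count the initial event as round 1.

2

Round 1 — N22, N23 buckle (initial).
  N15: +60+40 → 100 ≥ 50
  N21: +30 → 30 < 100
  N26: +60 → 60 < 110
  N28: +50 → 50 < 80
Round 2 — N15 buckles.
  N19: +80 → 80 < 120
  N25: +85 → 85 < 90
No further bucklings.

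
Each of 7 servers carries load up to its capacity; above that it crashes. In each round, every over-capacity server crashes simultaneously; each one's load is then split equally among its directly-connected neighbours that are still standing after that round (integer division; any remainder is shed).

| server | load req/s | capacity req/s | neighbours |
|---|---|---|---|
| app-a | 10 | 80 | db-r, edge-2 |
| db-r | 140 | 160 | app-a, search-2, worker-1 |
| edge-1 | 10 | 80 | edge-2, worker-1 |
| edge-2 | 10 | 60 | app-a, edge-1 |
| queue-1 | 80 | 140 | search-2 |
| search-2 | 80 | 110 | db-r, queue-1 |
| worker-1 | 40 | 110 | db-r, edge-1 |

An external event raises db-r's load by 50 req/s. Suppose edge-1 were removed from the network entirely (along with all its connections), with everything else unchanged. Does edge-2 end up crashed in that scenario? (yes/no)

no

With edge-1 removed:
Round 1 — db-r at 190 > 160. db-r crashes.
  db-r sheds 190 req/s to app-a, search-2, worker-1: 63 each (1 lost).
    app-a: 10+63 = 73 ≤ 80
    search-2: 80+63 = 143 > 110
    worker-1: 40+63 = 103 ≤ 110
Round 2 — search-2 crashes.
  search-2 sheds 143 req/s to queue-1: 143 each.
    queue-1: 80+143 = 223 > 140
Round 3 — queue-1 crashes.
  queue-1 sheds 223 req/s: no online neighbours, lost.
No further crashes.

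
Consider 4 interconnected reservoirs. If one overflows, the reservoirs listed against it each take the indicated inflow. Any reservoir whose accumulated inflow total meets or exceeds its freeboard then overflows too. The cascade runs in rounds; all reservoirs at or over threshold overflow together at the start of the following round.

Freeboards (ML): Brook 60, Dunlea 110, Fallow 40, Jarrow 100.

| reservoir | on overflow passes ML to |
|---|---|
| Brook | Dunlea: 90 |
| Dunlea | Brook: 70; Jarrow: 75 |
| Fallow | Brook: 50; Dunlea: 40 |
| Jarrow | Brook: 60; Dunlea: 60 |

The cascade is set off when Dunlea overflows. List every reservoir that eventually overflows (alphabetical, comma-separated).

Round 1 — Dunlea overflows (initial).
  Brook: +70 → 70 ≥ 60
  Jarrow: +75 → 75 < 100
Round 2 — Brook overflows.
No further overflows.

Brook, Dunlea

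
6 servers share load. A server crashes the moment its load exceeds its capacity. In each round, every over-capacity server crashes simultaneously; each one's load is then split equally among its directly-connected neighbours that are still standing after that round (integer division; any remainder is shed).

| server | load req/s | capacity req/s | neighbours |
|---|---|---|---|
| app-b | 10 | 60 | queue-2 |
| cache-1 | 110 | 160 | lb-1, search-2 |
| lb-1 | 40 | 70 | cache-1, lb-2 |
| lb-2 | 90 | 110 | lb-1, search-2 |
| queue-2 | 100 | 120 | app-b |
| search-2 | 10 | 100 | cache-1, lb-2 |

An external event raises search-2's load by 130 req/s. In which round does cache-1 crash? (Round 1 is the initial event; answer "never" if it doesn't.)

Round 1 — search-2 at 140 > 100. search-2 crashes.
  search-2 sheds 140 req/s to cache-1, lb-2: 70 each.
    cache-1: 110+70 = 180 > 160
    lb-2: 90+70 = 160 > 110
Round 2 — cache-1, lb-2 crash.
  cache-1 sheds 180 req/s to lb-1: 180 each.
    lb-1: 40+180 = 220 > 70
  lb-2 sheds 160 req/s to lb-1: 160 each.
    lb-1: 220+160 = 380 > 70
Round 3 — lb-1 crashes.
  lb-1 sheds 380 req/s: no online neighbours, lost.
No further crashes.

2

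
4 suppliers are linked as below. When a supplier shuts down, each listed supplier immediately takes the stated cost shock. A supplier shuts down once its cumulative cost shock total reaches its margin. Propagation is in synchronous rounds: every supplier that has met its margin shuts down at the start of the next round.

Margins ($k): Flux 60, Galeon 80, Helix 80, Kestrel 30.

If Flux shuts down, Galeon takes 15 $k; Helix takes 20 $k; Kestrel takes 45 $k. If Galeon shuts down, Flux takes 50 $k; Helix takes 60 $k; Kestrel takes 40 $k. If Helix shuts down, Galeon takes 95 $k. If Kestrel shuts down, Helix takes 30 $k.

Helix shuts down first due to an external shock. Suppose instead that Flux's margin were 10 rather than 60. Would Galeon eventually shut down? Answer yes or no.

With Flux's margin at 10:
Round 1 — Helix shuts down (initial).
  Galeon: +95 → 95 ≥ 80
Round 2 — Galeon shuts down.
  Flux: +50 → 50 ≥ 10
  Kestrel: +40 → 40 ≥ 30
Round 3 — Flux, Kestrel shut down.
No further shutdowns.

yes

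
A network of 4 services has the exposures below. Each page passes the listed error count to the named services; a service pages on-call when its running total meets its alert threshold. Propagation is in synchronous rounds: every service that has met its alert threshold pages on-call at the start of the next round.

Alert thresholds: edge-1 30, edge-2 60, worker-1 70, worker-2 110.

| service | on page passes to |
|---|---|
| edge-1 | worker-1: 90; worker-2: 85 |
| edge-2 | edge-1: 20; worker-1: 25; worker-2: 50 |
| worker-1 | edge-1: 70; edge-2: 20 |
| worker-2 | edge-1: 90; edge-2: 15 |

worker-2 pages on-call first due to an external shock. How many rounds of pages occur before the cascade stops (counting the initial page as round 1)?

Round 1 — worker-2 pages on-call (initial).
  edge-1: +90 → 90 ≥ 30
  edge-2: +15 → 15 < 60
Round 2 — edge-1 pages on-call.
  worker-1: +90 → 90 ≥ 70
Round 3 — worker-1 pages on-call.
  edge-2: +20 → 35 < 60
No further pages.

3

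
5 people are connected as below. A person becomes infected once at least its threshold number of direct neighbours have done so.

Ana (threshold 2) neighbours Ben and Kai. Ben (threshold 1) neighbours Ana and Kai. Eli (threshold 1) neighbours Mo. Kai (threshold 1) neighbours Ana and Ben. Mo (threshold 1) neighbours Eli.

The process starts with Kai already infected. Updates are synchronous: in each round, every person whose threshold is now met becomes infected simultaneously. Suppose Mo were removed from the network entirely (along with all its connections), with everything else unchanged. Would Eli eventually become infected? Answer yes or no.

With Mo removed:
Round 1 — Kai becomes infected (initial).
Round 2 — checking thresholds:
  Ana: 1 of 2 neighbours < 2, holds.
  Ben: 1 of 2 neighbours ≥ 1, becomes infected.
Round 3 — checking thresholds:
  Ana: 2 of 2 neighbours ≥ 2, becomes infected.
Round 4 — no new infections; cascade stops.

no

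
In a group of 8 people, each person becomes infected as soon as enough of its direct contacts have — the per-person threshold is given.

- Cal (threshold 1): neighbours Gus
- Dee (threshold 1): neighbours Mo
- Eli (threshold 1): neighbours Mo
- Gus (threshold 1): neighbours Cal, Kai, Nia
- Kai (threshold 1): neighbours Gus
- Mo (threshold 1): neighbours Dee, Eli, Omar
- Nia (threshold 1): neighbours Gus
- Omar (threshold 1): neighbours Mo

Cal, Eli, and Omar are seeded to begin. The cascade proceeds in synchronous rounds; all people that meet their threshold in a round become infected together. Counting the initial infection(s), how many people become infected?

8

Round 1 — Cal, Eli, Omar become infected (initial).
Round 2 — checking thresholds:
  Gus: 1 of 3 neighbours ≥ 1, becomes infected.
  Mo: 2 of 3 neighbours ≥ 1, becomes infected.
Round 3 — checking thresholds:
  Dee: 1 of 1 neighbours ≥ 1, becomes infected.
  Kai: 1 of 1 neighbours ≥ 1, becomes infected.
  Nia: 1 of 1 neighbours ≥ 1, becomes infected.
Round 4 — no new infections; cascade stops.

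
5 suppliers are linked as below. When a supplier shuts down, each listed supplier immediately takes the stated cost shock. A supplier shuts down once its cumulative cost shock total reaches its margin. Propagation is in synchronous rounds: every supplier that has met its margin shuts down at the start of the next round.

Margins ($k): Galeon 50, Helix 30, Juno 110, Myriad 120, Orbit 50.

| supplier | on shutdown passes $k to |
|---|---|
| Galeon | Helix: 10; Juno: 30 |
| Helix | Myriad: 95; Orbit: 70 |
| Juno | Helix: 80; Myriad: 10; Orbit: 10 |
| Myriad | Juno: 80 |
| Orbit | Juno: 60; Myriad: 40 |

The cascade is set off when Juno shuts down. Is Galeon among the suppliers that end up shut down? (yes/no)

Round 1 — Juno shuts down (initial).
  Helix: +80 → 80 ≥ 30
  Myriad: +10 → 10 < 120
  Orbit: +10 → 10 < 50
Round 2 — Helix shuts down.
  Myriad: +95 → 105 < 120
  Orbit: +70 → 80 ≥ 50
Round 3 — Orbit shuts down.
  Myriad: +40 → 145 ≥ 120
Round 4 — Myriad shuts down.
No further shutdowns.

no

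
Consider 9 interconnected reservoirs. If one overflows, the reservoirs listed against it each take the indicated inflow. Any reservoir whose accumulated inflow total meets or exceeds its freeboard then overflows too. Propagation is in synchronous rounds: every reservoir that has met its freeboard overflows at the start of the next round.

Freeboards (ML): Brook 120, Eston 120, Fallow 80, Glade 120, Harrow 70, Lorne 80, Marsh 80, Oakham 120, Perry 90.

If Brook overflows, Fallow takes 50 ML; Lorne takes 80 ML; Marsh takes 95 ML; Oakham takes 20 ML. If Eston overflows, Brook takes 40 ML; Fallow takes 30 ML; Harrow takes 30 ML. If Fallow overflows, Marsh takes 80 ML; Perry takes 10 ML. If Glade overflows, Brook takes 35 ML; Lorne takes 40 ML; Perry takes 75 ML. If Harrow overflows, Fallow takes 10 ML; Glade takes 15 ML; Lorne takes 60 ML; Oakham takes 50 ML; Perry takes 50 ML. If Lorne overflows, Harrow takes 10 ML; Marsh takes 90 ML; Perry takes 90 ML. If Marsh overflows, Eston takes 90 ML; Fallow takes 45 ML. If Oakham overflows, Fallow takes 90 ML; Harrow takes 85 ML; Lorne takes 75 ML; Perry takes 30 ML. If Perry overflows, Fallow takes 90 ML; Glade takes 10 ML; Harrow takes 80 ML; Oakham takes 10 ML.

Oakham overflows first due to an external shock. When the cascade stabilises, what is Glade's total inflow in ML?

25

Round 1 — Oakham overflows (initial).
  Fallow: +90 → 90 ≥ 80
  Harrow: +85 → 85 ≥ 70
  Lorne: +75 → 75 < 80
  Perry: +30 → 30 < 90
Round 2 — Fallow, Harrow overflow.
  Glade: +15 → 15 < 120
  Lorne: +60 → 135 ≥ 80
  Marsh: +80 → 80 ≥ 80
  Perry: +10+50 → 90 ≥ 90
Round 3 — Lorne, Marsh, Perry overflow.
  Eston: +90 → 90 < 120
  Glade: +10 → 25 < 120
No further overflows.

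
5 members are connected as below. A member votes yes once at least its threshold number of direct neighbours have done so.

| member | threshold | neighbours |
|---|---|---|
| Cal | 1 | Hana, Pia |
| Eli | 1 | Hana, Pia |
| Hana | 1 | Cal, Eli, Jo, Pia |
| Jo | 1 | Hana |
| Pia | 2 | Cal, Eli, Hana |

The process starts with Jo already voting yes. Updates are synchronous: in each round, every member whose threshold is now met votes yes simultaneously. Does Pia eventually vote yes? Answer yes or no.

yes

Round 1 — Jo votes yes (initial).
Round 2 — checking thresholds:
  Hana: 1 of 4 neighbours ≥ 1, votes yes.
Round 3 — checking thresholds:
  Cal: 1 of 2 neighbours ≥ 1, votes yes.
  Eli: 1 of 2 neighbours ≥ 1, votes yes.
  Pia: 1 of 3 neighbours < 2, not yet.
Round 4 — checking thresholds:
  Pia: 3 of 3 neighbours ≥ 2, votes yes.
Round 5 — no new yes votes; cascade stops.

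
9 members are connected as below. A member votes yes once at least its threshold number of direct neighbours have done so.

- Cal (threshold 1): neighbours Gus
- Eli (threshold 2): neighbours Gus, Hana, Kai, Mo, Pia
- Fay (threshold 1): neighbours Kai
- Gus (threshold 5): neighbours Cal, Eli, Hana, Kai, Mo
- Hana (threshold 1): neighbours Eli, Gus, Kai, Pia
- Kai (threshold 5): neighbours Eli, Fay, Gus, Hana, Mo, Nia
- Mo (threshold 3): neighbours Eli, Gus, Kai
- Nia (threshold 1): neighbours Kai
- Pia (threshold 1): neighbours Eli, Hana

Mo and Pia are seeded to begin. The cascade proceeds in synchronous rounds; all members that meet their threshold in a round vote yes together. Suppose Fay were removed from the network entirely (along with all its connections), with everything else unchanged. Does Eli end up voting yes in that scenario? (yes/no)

yes

With Fay removed:
Round 1 — Mo, Pia vote yes (initial).
Round 2 — checking thresholds:
  Eli: 2 of 5 neighbours ≥ 2, votes yes.
  Gus: 1 of 5 neighbours < 5, holds.
  Hana: 1 of 4 neighbours ≥ 1, votes yes.
  Kai: 1 of 5 neighbours < 5, holds.
Round 3 — no new yes votes; cascade stops.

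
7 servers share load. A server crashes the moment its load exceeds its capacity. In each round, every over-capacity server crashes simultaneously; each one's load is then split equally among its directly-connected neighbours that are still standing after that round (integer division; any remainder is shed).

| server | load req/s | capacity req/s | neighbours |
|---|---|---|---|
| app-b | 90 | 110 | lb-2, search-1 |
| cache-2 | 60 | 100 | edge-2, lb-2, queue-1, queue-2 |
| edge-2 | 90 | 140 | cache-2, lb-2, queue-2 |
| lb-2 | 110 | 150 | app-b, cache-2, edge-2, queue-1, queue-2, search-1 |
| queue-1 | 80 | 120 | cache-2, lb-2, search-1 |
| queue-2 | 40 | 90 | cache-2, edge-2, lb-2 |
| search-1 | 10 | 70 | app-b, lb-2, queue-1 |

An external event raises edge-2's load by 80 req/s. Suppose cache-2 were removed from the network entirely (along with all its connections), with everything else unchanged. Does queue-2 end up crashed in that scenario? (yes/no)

yes

With cache-2 removed:
Round 1 — edge-2 at 170 > 140. edge-2 crashes.
  edge-2 sheds 170 req/s to lb-2, queue-2: 85 each.
    lb-2: 110+85 = 195 > 150
    queue-2: 40+85 = 125 > 90
Round 2 — lb-2, queue-2 crash.
  lb-2 sheds 195 req/s to app-b, queue-1, search-1: 65 each.
    app-b: 90+65 = 155 > 110
    queue-1: 80+65 = 145 > 120
    search-1: 10+65 = 75 > 70
  queue-2 sheds 125 req/s: no online neighbours, lost.
Round 3 — app-b, queue-1, search-1 crash.
  app-b sheds 155 req/s: no online neighbours, lost.
  queue-1 sheds 145 req/s: no online neighbours, lost.
  search-1 sheds 75 req/s: no online neighbours, lost.
No further crashes.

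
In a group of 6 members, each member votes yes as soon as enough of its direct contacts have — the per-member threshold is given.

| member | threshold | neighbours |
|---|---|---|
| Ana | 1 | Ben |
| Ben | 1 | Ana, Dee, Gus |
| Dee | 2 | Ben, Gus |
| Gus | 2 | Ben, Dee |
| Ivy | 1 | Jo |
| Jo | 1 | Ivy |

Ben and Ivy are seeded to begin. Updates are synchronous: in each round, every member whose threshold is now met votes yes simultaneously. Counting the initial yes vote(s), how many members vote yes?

4

Round 1 — Ben, Ivy vote yes (initial).
Round 2 — checking thresholds:
  Ana: 1 of 1 neighbours ≥ 1, votes yes.
  Dee: 1 of 2 neighbours < 2, holds.
  Gus: 1 of 2 neighbours < 2, holds.
  Jo: 1 of 1 neighbours ≥ 1, votes yes.
Round 3 — no new yes votes; cascade stops.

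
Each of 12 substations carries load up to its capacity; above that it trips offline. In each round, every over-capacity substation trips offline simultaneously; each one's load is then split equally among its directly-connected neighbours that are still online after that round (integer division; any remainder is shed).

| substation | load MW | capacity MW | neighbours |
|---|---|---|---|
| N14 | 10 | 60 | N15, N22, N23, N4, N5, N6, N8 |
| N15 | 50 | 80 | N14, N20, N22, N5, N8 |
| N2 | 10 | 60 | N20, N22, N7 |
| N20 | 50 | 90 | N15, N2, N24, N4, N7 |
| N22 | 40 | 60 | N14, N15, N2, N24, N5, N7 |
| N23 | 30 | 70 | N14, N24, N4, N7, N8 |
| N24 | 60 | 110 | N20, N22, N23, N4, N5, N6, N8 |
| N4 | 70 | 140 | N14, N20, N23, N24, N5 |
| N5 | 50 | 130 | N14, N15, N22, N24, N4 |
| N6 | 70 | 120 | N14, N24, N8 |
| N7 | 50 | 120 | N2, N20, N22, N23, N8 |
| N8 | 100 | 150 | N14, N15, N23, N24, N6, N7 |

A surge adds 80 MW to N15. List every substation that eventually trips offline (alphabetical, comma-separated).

N15, N22

Round 1 — N15 at 130 > 80. N15 trips offline.
  N15 sheds 130 MW to N14, N20, N22, N5, N8: 26 each.
    N14: 10+26 = 36 ≤ 60
    N20: 50+26 = 76 ≤ 90
    N22: 40+26 = 66 > 60
    N5: 50+26 = 76 ≤ 130
    N8: 100+26 = 126 ≤ 150
Round 2 — N22 trips offline.
  N22 sheds 66 MW to N14, N2, N24, N5, N7: 13 each (1 lost).
    N14: 36+13 = 49 ≤ 60
    N2: 10+13 = 23 ≤ 60
    N24: 60+13 = 73 ≤ 110
    N5: 76+13 = 89 ≤ 130
    N7: 50+13 = 63 ≤ 120
No further trips.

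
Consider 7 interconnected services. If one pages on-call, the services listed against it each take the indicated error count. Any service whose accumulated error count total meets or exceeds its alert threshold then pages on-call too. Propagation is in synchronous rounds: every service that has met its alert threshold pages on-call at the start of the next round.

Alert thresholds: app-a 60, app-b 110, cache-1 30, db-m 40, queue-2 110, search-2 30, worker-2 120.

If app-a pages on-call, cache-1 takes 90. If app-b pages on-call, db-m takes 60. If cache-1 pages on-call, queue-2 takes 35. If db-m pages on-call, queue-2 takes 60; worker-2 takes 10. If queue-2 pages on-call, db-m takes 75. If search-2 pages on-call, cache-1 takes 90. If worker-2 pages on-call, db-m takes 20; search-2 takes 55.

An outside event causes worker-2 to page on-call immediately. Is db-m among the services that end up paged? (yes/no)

no

Round 1 — worker-2 pages on-call (initial).
  db-m: +20 → 20 < 40
  search-2: +55 → 55 ≥ 30
Round 2 — search-2 pages on-call.
  cache-1: +90 → 90 ≥ 30
Round 3 — cache-1 pages on-call.
  queue-2: +35 → 35 < 110
No further pages.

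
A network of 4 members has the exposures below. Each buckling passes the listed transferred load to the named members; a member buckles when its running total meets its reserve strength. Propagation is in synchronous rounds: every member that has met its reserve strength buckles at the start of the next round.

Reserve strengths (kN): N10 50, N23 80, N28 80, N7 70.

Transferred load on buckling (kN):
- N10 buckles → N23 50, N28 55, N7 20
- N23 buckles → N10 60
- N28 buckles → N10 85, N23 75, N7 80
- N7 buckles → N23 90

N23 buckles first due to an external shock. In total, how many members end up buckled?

Round 1 — N23 buckles (initial).
  N10: +60 → 60 ≥ 50
Round 2 — N10 buckles.
  N28: +55 → 55 < 80
  N7: +20 → 20 < 70
No further bucklings.

2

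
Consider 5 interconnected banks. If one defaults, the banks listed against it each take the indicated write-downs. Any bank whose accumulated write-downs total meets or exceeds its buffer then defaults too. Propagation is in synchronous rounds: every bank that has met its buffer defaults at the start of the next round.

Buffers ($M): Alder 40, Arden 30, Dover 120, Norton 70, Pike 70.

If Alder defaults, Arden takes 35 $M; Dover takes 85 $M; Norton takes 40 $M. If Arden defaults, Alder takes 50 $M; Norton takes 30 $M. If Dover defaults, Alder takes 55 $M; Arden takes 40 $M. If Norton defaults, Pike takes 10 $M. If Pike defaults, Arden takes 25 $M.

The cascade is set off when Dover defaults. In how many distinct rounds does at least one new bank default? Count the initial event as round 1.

Round 1 — Dover defaults (initial).
  Alder: +55 → 55 ≥ 40
  Arden: +40 → 40 ≥ 30
Round 2 — Alder, Arden default.
  Norton: +40+30 → 70 ≥ 70
Round 3 — Norton defaults.
  Pike: +10 → 10 < 70
No further defaults.

3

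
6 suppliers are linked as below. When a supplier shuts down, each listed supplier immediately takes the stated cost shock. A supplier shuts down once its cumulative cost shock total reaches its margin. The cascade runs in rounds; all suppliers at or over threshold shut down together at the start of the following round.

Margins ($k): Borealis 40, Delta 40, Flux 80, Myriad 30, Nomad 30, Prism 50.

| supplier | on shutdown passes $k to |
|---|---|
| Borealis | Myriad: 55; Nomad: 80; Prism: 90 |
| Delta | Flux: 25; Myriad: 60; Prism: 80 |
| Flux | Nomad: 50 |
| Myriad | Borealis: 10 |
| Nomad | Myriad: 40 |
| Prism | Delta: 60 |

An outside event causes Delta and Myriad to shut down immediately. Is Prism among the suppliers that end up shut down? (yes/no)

Round 1 — Delta, Myriad shut down (initial).
  Borealis: +10 → 10 < 40
  Flux: +25 → 25 < 80
  Prism: +80 → 80 ≥ 50
Round 2 — Prism shuts down.
No further shutdowns.

yes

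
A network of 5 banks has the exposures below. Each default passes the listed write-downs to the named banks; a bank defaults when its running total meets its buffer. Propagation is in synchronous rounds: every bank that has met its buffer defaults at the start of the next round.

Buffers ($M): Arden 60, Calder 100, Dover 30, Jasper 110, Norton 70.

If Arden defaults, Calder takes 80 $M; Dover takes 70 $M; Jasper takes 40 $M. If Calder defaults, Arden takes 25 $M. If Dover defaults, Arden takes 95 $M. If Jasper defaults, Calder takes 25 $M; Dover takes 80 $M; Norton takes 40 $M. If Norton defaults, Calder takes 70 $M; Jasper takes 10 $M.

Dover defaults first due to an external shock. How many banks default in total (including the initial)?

Round 1 — Dover defaults (initial).
  Arden: +95 → 95 ≥ 60
Round 2 — Arden defaults.
  Calder: +80 → 80 < 100
  Jasper: +40 → 40 < 110
No further defaults.

2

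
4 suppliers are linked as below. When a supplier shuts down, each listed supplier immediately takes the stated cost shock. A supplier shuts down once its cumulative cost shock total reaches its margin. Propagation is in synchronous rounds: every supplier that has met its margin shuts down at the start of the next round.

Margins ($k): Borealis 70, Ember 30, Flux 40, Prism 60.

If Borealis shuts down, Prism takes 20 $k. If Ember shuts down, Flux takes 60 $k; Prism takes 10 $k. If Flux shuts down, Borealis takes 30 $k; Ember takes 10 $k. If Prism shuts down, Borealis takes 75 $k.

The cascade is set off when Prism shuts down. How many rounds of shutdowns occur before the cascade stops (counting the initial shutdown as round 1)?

Round 1 — Prism shuts down (initial).
  Borealis: +75 → 75 ≥ 70
Round 2 — Borealis shuts down.
No further shutdowns.

2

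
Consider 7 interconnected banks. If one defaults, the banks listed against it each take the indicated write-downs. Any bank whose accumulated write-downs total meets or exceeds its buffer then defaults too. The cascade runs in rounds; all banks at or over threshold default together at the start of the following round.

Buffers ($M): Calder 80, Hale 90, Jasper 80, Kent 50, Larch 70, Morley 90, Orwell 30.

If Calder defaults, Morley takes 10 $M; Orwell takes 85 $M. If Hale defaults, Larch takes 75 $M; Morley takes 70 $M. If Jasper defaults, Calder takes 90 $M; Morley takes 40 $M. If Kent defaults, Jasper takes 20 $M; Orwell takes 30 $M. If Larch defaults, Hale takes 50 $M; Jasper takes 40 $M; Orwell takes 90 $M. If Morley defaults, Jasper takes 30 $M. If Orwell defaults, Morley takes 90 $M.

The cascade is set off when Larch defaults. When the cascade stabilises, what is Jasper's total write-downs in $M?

70

Round 1 — Larch defaults (initial).
  Hale: +50 → 50 < 90
  Jasper: +40 → 40 < 80
  Orwell: +90 → 90 ≥ 30
Round 2 — Orwell defaults.
  Morley: +90 → 90 ≥ 90
Round 3 — Morley defaults.
  Jasper: +30 → 70 < 80
No further defaults.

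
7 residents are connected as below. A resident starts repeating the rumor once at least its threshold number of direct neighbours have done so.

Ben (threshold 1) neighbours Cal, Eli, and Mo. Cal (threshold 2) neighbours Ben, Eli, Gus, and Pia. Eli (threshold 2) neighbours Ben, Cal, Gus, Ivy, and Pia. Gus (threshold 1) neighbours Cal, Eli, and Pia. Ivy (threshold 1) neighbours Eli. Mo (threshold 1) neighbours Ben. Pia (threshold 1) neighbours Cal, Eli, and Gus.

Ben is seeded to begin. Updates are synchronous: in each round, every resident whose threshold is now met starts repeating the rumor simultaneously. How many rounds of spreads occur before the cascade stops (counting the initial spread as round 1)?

Round 1 — Ben starts repeating the rumor (initial).
Round 2 — checking thresholds:
  Cal: 1 of 4 neighbours < 2, below threshold.
  Eli: 1 of 5 neighbours < 2, below threshold.
  Mo: 1 of 1 neighbours ≥ 1, starts repeating the rumor.
Round 3 — no new spreads; cascade stops.

2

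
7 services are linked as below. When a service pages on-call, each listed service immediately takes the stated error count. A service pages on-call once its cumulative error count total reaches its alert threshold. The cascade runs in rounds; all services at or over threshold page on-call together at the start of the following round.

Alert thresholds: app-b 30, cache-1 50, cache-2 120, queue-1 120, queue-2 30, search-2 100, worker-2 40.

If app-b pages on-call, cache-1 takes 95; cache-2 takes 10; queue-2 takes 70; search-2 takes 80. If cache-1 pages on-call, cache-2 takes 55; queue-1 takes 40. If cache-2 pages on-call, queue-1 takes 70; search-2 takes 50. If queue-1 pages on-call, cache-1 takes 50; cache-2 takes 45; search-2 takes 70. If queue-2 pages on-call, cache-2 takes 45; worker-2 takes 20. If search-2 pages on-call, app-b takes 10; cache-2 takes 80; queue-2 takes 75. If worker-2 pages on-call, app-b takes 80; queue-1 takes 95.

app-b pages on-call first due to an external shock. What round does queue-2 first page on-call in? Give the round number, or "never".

2

Round 1 — app-b pages on-call (initial).
  cache-1: +95 → 95 ≥ 50
  cache-2: +10 → 10 < 120
  queue-2: +70 → 70 ≥ 30
  search-2: +80 → 80 < 100
Round 2 — cache-1, queue-2 page on-call.
  cache-2: +55+45 → 110 < 120
  queue-1: +40 → 40 < 120
  worker-2: +20 → 20 < 40
No further pages.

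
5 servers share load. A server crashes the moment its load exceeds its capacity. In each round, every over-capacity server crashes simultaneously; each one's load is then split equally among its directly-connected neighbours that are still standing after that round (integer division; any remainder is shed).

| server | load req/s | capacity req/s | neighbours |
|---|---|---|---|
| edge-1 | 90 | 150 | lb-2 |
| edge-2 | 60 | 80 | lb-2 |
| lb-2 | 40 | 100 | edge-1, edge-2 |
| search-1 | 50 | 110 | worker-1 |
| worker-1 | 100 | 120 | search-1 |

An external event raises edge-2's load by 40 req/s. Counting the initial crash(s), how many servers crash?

Round 1 — edge-2 at 100 > 80. edge-2 crashes.
  edge-2 sheds 100 req/s to lb-2: 100 each.
    lb-2: 40+100 = 140 > 100
Round 2 — lb-2 crashes.
  lb-2 sheds 140 req/s to edge-1: 140 each.
    edge-1: 90+140 = 230 > 150
Round 3 — edge-1 crashes.
  edge-1 sheds 230 req/s: no online neighbours, lost.
No further crashes.

3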